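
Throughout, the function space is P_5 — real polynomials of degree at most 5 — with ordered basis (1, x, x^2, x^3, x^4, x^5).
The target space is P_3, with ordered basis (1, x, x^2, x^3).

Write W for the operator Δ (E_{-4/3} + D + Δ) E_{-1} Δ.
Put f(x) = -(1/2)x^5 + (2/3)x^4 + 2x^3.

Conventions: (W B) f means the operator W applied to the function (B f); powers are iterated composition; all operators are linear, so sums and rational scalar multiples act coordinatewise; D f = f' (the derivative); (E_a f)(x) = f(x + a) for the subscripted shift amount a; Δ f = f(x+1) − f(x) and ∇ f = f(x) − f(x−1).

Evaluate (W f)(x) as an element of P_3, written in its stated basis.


the image equals g(x) = -10x^3 - 12x^2 - (197/3)x + 1132/27

Δ f = -(5/2)x^4 - (7/3)x^3 + 5x^2 + (37/6)x + 13/6
E_{-1} Δ f = -(5/2)x^4 + (23/3)x^3 - 3x^2 - (5/6)x + 5/6
E_{-4/3} (E_{-1} Δ) f = -(5/2)x^4 + 21x^3 - (181/3)x^2 + (3875/54)x - 1591/54
D (E_{-1} Δ) f = -10x^3 + 23x^2 - 6x - 5/6
Δ (E_{-1} Δ) f = -10x^3 + 8x^2 + 7x + 4/3
(E_{-4/3} + D + Δ) (E_{-1} Δ) f = -(5/2)x^4 + x^3 - (88/3)x^2 + (3929/54)x - 782/27
Δ (E_{-4/3} + D + Δ) (E_{-1} Δ) f = -10x^3 - 12x^2 - (197/3)x + 1132/27


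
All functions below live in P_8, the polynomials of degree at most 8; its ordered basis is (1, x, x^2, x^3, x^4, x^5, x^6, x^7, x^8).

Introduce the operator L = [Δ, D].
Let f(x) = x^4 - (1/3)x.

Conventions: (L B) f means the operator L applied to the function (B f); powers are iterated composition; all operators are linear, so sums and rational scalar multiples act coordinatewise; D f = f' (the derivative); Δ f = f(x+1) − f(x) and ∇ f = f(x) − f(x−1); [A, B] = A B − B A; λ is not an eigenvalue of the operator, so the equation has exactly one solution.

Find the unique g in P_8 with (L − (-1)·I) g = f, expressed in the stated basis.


g(x) = x^4 - (1/3)x

write g with unknown coordinates in the stated basis and equate coefficients in (L − (-1)·I) g = f
solving from the highest basis element down gives g = x^4 - (1/3)x
check: L g = 0
so L g − (-1)·g = x^4 - (1/3)x = f ✓


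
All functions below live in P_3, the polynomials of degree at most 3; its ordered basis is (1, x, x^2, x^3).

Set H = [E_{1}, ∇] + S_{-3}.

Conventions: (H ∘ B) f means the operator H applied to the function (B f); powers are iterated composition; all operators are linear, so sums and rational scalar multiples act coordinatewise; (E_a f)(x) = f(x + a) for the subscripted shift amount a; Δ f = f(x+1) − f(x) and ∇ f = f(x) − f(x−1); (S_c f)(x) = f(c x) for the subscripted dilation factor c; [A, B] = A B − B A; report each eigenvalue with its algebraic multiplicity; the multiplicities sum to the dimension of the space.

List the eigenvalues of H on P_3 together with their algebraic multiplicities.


image of 1: 1
image of x: -3x
image of x^2: 9x^2
image of x^3: -27x^3
the matrix is upper triangular; its diagonal is (1, -3, 9, -27)
for a triangular matrix the eigenvalues are the diagonal entries, with algebraic multiplicity their repetition count

λ = -27 (multiplicity 1), λ = -3 (multiplicity 1), λ = 1 (multiplicity 1), λ = 9 (multiplicity 1)


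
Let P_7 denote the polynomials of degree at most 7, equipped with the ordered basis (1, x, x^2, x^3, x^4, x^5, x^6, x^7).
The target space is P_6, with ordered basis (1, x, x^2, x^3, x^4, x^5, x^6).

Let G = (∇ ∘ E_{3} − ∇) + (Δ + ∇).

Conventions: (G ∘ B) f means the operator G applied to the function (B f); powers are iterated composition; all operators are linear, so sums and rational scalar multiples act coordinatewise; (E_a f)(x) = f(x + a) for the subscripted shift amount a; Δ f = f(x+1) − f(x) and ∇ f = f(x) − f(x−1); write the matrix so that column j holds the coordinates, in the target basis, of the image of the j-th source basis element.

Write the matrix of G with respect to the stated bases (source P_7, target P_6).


the matrix is [[0, 2, 6, 20, 66, 212, 666, 2060]; [0, 0, 4, 18, 80, 330, 1272, 4662]; [0, 0, 0, 6, 36, 200, 990, 4452]; [0, 0, 0, 0, 8, 60, 400, 2310]; [0, 0, 0, 0, 0, 10, 90, 700]; [0, 0, 0, 0, 0, 0, 12, 126]; [0, 0, 0, 0, 0, 0, 0, 14]] (rows listed top to bottom)

image of 1: 0
image of x: 2
image of x^2: 4x + 6
image of x^3: 6x^2 + 18x + 20
image of x^4: 8x^3 + 36x^2 + 80x + 66
image of x^5: 10x^4 + 60x^3 + 200x^2 + 330x + 212
image of x^6: 12x^5 + 90x^4 + 400x^3 + 990x^2 + 1272x + 666
image of x^7: 14x^6 + 126x^5 + 700x^4 + 2310x^3 + 4452x^2 + 4662x + 2060
each image's coordinates form column j of the matrix


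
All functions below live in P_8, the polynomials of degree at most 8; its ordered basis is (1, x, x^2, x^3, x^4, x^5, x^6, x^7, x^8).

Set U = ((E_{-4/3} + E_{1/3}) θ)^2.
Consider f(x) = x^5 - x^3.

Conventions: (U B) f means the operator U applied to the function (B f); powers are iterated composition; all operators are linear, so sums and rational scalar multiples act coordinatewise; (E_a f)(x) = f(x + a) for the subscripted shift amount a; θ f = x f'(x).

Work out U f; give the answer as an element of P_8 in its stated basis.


θ f = 5x^5 - 3x^3
E_{-4/3} θ f = 5x^5 - (100/3)x^4 + (773/9)x^3 - (2876/27)x^2 + (5104/81)x - 3392/243
E_{1/3} θ f = 5x^5 + (25/3)x^4 + (23/9)x^3 - (31/27)x^2 - (56/81)x - 22/243
(E_{-4/3} + E_{1/3}) θ f = 10x^5 - 25x^4 + (796/9)x^3 - (323/3)x^2 + (5048/81)x - 1138/81
θ ((E_{-4/3} + E_{1/3}) θ) f = 50x^5 - 100x^4 + (796/3)x^3 - (646/3)x^2 + (5048/81)x
E_{-4/3} θ ((E_{-4/3} + E_{1/3}) θ) f = 50x^5 - (1300/3)x^4 + (15188/9)x^3 - (95270/27)x^2 + (102328/27)x - 394048/243
E_{1/3} θ ((E_{-4/3} + E_{1/3}) θ) f = 50x^5 - (50/3)x^4 + (1688/9)x^3 + (50/27)x^2 - (122/27)x + 1372/243
(E_{-4/3} + E_{1/3}) θ ((E_{-4/3} + E_{1/3}) θ) f = 100x^5 - 450x^4 + (16876/9)x^3 - (10580/3)x^2 + (102206/27)x - 130892/81

g(x) = 100x^5 - 450x^4 + (16876/9)x^3 - (10580/3)x^2 + (102206/27)x - 130892/81


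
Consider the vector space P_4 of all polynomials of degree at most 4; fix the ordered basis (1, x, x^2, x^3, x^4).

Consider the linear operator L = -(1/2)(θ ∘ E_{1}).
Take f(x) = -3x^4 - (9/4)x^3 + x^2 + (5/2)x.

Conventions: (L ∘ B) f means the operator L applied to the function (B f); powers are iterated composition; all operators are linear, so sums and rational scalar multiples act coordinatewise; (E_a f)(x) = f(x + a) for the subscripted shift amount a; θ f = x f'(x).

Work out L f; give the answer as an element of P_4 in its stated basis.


E_{1} f = -3x^4 - (57/4)x^3 - (95/4)x^2 - (57/4)x - 7/4
θ E_{1} f = -12x^4 - (171/4)x^3 - (95/2)x^2 - (57/4)x
(-(1/2)(θ ∘ E_{1})) f = 6x^4 + (171/8)x^3 + (95/4)x^2 + (57/8)x

g(x) = 6x^4 + (171/8)x^3 + (95/4)x^2 + (57/8)x


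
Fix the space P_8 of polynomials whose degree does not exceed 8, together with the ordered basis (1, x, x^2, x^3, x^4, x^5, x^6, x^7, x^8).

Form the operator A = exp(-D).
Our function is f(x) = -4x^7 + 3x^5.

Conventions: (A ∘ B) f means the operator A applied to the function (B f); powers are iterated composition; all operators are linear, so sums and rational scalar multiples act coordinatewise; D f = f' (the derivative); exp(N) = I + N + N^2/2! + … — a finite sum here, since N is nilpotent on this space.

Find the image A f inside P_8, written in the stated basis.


order-1 term: 28x^6 - 15x^4
order-2 term: -84x^5 + 30x^3
order-3 term: 140x^4 - 30x^2
order-4 term: -140x^3 + 15x
order-5 term: 84x^2 - 3
order-6 term: -28x
order-7 term: 4
the series for exp(-D) f terminates at order 7
exp(-D) f = -4x^7 + 28x^6 - 81x^5 + 125x^4 - 110x^3 + 54x^2 - 13x + 1

g(x) = -4x^7 + 28x^6 - 81x^5 + 125x^4 - 110x^3 + 54x^2 - 13x + 1


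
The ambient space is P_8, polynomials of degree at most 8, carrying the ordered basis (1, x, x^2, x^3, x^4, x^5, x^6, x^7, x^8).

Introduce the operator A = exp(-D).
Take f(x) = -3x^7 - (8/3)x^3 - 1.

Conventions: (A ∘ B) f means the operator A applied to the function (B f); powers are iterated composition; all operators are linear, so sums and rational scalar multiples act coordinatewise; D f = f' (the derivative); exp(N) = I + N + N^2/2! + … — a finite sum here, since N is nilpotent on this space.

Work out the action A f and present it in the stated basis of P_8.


the image equals g(x) = -3x^7 + 21x^6 - 63x^5 + 105x^4 - (323/3)x^3 + 71x^2 - 29x + 14/3

order-1 term: 21x^6 + 8x^2
order-2 term: -63x^5 - 8x
order-3 term: 105x^4 + 8/3
order-4 term: -105x^3
order-5 term: 63x^2
order-6 term: -21x
order-7 term: 3
the series for exp(-D) f terminates at order 7
exp(-D) f = -3x^7 + 21x^6 - 63x^5 + 105x^4 - (323/3)x^3 + 71x^2 - 29x + 14/3


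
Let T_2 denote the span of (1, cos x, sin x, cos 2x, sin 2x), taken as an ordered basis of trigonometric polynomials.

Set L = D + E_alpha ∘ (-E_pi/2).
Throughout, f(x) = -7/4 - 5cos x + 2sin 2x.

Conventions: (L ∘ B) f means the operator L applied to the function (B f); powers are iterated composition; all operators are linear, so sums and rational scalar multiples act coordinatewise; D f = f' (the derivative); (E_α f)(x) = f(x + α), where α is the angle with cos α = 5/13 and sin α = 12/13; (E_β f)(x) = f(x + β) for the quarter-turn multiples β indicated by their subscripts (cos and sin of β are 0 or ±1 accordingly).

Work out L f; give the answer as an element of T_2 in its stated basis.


D f = 5sin x + 4cos 2x
E_pi/2 f = -7/4 + 5sin x - 2sin 2x
(-E_pi/2) f = 7/4 - 5sin x + 2sin 2x
E_alpha (-E_pi/2) f = 7/4 - (60/13)cos x - (25/13)sin x + (240/169)cos 2x - (238/169)sin 2x
(D + E_alpha ∘ (-E_pi/2)) f = 7/4 - (60/13)cos x + (40/13)sin x + (916/169)cos 2x - (238/169)sin 2x

the image equals g(x) = 7/4 - (60/13)cos x + (40/13)sin x + (916/169)cos 2x - (238/169)sin 2x


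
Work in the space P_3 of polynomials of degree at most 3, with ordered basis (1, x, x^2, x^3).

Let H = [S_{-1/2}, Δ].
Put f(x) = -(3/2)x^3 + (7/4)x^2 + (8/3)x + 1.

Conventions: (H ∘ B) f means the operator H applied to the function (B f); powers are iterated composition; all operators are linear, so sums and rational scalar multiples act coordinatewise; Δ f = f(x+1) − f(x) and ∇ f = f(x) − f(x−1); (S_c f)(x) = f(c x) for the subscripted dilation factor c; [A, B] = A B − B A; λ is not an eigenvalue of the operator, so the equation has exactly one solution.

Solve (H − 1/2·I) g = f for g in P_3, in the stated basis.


g(x) = 3x^3 + (13/4)x^2 - (131/6)x - 447/8

write g with unknown coordinates in the stated basis and equate coefficients in (H − 1/2·I) g = f
solving from the highest basis element down gives g = 3x^3 + (13/4)x^2 - (131/6)x - 447/8
check: H g = (27/8)x^2 - (33/4)x - 431/16
so H g − 1/2·g = -(3/2)x^3 + (7/4)x^2 + (8/3)x + 1 = f ✓


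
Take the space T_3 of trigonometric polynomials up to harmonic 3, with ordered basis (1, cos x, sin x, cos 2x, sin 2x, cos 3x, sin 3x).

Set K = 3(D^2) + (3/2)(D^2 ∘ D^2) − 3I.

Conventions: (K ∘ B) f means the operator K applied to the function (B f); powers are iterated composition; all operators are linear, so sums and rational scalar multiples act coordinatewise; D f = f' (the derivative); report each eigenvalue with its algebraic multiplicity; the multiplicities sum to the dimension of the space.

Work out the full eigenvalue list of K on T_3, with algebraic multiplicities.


λ = -9/2 (multiplicity 2), λ = -3 (multiplicity 1), λ = 9 (multiplicity 2), λ = 183/2 (multiplicity 2)

image of 1: -3
image of cos x: -(9/2)cos x
image of sin x: -(9/2)sin x
image of cos 2x: 9cos 2x
image of sin 2x: 9sin 2x
image of cos 3x: (183/2)cos 3x
image of sin 3x: (183/2)sin 3x
the matrix is diagonal; its diagonal is (-3, -9/2, -9/2, 9, 9, 183/2, 183/2)
for a triangular matrix the eigenvalues are the diagonal entries, with algebraic multiplicity their repetition count


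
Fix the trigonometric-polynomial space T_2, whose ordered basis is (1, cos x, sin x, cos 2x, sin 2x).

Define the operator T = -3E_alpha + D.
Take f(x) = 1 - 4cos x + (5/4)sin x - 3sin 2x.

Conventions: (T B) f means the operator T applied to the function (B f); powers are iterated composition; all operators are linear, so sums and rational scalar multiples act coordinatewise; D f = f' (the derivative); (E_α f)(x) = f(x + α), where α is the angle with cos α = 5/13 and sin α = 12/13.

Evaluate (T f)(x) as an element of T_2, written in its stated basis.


the image equals g(x) = -3 + (125/52)cos x - (443/52)sin x + (66/169)cos 2x - (1071/169)sin 2x

E_alpha f = 1 - (5/13)cos x + (217/52)sin x - (360/169)cos 2x + (357/169)sin 2x
(-3E_alpha) f = -3 + (15/13)cos x - (651/52)sin x + (1080/169)cos 2x - (1071/169)sin 2x
D f = (5/4)cos x + 4sin x - 6cos 2x
(-3E_alpha + D) f = -3 + (125/52)cos x - (443/52)sin x + (66/169)cos 2x - (1071/169)sin 2x


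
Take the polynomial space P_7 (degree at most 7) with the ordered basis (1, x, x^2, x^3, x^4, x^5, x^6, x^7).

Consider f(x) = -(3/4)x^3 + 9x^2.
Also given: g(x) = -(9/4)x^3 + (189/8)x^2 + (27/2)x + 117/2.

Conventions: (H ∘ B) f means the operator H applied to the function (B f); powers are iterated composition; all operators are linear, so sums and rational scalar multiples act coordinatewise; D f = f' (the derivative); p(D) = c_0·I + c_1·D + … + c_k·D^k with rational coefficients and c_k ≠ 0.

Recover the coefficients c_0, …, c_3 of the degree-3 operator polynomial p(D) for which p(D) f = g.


c_0 = 3, c_1 = 3/2, c_2 = 3, c_3 = -1

D^0 f = -(3/4)x^3 + 9x^2
D^1 f = -(9/4)x^2 + 18x
D^2 f = -(9/2)x + 18
D^3 f = -9/2
matching coefficients of g against c_0 f + c_1 Df + … from the top degree down determines the c_i
solution: c_0 = 3, c_1 = 3/2, c_2 = 3, c_3 = -1


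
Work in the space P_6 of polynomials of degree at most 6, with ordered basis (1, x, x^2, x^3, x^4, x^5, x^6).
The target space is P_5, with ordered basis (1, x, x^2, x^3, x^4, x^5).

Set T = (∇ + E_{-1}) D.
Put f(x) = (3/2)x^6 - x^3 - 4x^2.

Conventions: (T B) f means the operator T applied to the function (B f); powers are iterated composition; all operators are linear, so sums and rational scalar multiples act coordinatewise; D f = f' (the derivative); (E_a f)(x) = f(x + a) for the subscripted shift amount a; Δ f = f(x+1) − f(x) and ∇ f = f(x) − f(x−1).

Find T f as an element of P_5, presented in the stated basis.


the result is g(x) = 9x^5 - 3x^2 - 8x

D f = 9x^5 - 3x^2 - 8x
∇ D f = 45x^4 - 90x^3 + 90x^2 - 51x + 4
E_{-1} D f = 9x^5 - 45x^4 + 90x^3 - 93x^2 + 43x - 4
(∇ + E_{-1}) D f = 9x^5 - 3x^2 - 8x


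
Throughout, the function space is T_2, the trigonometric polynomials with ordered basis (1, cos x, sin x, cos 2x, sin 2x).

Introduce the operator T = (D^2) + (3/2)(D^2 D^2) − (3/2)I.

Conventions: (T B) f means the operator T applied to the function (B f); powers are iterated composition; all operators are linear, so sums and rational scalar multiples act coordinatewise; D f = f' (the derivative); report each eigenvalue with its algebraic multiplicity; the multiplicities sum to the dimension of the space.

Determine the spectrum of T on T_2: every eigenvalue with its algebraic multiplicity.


λ = -3/2 (multiplicity 1), λ = -1 (multiplicity 2), λ = 37/2 (multiplicity 2)

image of 1: -3/2
image of cos x: -cos x
image of sin x: -sin x
image of cos 2x: (37/2)cos 2x
image of sin 2x: (37/2)sin 2x
the matrix is diagonal; its diagonal is (-3/2, -1, -1, 37/2, 37/2)
for a triangular matrix the eigenvalues are the diagonal entries, with algebraic multiplicity their repetition count


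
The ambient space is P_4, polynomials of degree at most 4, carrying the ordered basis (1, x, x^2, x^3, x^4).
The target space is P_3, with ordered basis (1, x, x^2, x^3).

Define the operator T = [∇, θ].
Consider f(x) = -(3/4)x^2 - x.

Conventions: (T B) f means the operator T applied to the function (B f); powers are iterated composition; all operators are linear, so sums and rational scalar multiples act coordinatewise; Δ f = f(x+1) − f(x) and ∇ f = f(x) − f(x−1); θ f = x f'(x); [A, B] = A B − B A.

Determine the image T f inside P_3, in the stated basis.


θ f = -(3/2)x^2 - x
∇ θ f = -3x + 1/2
∇ f = -(3/2)x - 1/4
θ ∇ f = -(3/2)x
[∇, θ] f = -(3/2)x + 1/2

g(x) = -(3/2)x + 1/2


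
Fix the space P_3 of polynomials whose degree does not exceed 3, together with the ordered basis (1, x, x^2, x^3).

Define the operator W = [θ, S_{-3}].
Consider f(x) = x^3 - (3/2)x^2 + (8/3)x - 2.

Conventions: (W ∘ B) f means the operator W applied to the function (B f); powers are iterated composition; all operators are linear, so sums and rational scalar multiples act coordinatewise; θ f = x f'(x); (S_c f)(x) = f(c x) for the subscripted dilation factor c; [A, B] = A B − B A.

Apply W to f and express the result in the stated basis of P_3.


g(x) = 0

S_{-3} f = -27x^3 - (27/2)x^2 - 8x - 2
θ S_{-3} f = -81x^3 - 27x^2 - 8x
θ f = 3x^3 - 3x^2 + (8/3)x
S_{-3} θ f = -81x^3 - 27x^2 - 8x
[θ, S_{-3}] f = 0


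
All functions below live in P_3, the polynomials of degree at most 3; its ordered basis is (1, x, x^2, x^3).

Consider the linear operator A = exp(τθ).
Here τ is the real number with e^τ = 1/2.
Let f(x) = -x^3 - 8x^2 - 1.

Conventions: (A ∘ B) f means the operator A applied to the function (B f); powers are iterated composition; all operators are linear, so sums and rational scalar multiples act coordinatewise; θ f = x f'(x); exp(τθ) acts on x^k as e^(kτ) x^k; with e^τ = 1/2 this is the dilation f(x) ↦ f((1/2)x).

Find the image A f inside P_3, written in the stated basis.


the image equals g(x) = -(1/8)x^3 - 2x^2 - 1

exp(τθ) x^k = e^(kτ) x^k; with e^τ = 1/2 this sends x^k to (1/2)^k x^k
x^2 ↦ 1/4 x^2
x^3 ↦ 1/8 x^3
applying this coordinatewise to f: exp(τθ) f = -(1/8)x^3 - 2x^2 - 1


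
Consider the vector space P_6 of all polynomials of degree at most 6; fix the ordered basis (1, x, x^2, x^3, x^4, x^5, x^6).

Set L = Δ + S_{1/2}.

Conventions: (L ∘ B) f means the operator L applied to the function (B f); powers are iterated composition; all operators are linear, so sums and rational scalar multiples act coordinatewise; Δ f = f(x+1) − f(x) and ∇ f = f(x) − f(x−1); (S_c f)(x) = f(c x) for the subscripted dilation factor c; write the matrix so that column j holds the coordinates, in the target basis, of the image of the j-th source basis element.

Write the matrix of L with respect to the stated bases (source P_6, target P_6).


the matrix is [[1, 1, 1, 1, 1, 1, 1]; [0, 1/2, 2, 3, 4, 5, 6]; [0, 0, 1/4, 3, 6, 10, 15]; [0, 0, 0, 1/8, 4, 10, 20]; [0, 0, 0, 0, 1/16, 5, 15]; [0, 0, 0, 0, 0, 1/32, 6]; [0, 0, 0, 0, 0, 0, 1/64]] (rows listed top to bottom)

image of 1: 1
image of x: (1/2)x + 1
image of x^2: (1/4)x^2 + 2x + 1
image of x^3: (1/8)x^3 + 3x^2 + 3x + 1
image of x^4: (1/16)x^4 + 4x^3 + 6x^2 + 4x + 1
image of x^5: (1/32)x^5 + 5x^4 + 10x^3 + 10x^2 + 5x + 1
image of x^6: (1/64)x^6 + 6x^5 + 15x^4 + 20x^3 + 15x^2 + 6x + 1
each image's coordinates form column j of the matrix


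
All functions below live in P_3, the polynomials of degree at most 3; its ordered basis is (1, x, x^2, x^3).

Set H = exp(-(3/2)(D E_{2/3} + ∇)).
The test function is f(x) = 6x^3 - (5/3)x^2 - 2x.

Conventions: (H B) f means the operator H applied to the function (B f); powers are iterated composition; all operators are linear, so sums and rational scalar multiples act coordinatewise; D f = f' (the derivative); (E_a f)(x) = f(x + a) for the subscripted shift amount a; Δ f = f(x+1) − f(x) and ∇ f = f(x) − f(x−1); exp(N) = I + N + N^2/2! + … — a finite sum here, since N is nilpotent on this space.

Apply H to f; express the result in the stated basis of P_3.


order-1 term: -54x^2 + x - 85/6
order-2 term: 162x + 12
order-3 term: -162
the series for exp(-(3/2)(D E_{2/3} + ∇)) f terminates at order 3
exp(-(3/2)(D E_{2/3} + ∇)) f = 6x^3 - (167/3)x^2 + 161x - 985/6

the result is g(x) = 6x^3 - (167/3)x^2 + 161x - 985/6


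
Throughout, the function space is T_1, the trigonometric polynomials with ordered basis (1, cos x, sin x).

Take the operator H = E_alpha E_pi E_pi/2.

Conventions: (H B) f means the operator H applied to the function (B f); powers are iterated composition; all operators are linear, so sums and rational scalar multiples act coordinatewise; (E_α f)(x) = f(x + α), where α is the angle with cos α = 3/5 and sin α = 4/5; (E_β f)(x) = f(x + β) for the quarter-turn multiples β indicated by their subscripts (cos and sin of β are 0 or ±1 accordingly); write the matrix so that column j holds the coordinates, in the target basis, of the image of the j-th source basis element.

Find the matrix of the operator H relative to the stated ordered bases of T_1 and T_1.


the matrix is [[1, 0, 0]; [0, 4/5, -3/5]; [0, 3/5, 4/5]] (rows listed top to bottom)

image of 1: 1
image of cos x: (4/5)cos x + (3/5)sin x
image of sin x: -(3/5)cos x + (4/5)sin x
each image's coordinates form column j of the matrix


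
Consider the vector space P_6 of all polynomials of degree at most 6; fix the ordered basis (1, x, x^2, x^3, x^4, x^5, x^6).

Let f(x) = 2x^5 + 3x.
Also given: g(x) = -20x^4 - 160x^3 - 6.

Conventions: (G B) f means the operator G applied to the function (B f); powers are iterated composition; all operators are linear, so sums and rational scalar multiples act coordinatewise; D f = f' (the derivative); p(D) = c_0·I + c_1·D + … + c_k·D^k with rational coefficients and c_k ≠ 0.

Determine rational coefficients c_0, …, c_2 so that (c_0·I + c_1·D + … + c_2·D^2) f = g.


D^0 f = 2x^5 + 3x
D^1 f = 10x^4 + 3
D^2 f = 40x^3
matching coefficients of g against c_0 f + c_1 Df + … from the top degree down determines the c_i
solution: c_0 = 0, c_1 = -2, c_2 = -4

c_0 = 0, c_1 = -2, c_2 = -4


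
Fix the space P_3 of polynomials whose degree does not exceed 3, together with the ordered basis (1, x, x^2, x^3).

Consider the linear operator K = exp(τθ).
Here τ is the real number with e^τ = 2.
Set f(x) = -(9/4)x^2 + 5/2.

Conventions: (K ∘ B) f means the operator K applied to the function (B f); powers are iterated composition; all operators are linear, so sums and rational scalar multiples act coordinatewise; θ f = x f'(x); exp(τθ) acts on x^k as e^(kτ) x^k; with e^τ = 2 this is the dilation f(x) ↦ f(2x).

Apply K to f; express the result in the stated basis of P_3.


exp(τθ) x^k = e^(kτ) x^k; with e^τ = 2 this sends x^k to 2^k x^k
x^2 ↦ 4 x^2
applying this coordinatewise to f: exp(τθ) f = -9x^2 + 5/2

the result is g(x) = -9x^2 + 5/2


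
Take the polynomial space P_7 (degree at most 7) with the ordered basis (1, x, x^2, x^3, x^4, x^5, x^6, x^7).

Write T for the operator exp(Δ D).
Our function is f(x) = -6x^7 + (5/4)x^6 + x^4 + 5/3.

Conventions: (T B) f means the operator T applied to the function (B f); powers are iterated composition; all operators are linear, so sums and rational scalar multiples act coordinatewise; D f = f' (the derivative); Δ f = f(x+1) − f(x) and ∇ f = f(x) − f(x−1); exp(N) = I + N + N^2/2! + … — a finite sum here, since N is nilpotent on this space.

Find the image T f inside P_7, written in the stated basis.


the image equals g(x) = -6x^7 + (5/4)x^6 - 252x^5 - (1183/2)x^4 - 3285x^3 - 7878x^2 - (27225/2)x - 32833/3

order-1 term: -252x^5 - (1185/2)x^4 - 765x^3 - 543x^2 - (405/2)x - 61/2
order-2 term: -2520x^3 - 7335x^2 - 8370x - 7011/2
order-3 term: -5040x - 7410
the series for exp(Δ D) f terminates at order 3
exp(Δ D) f = -6x^7 + (5/4)x^6 - 252x^5 - (1183/2)x^4 - 3285x^3 - 7878x^2 - (27225/2)x - 32833/3


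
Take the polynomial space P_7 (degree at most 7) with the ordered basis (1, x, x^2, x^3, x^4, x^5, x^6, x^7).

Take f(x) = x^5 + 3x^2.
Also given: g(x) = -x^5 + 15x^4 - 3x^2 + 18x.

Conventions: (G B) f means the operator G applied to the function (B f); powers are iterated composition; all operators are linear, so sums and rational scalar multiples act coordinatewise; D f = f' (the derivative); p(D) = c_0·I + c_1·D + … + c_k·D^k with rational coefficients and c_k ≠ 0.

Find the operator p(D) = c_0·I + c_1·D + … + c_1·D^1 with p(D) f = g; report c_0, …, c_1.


D^0 f = x^5 + 3x^2
D^1 f = 5x^4 + 6x
matching coefficients of g against c_0 f + c_1 Df + … from the top degree down determines the c_i
solution: c_0 = -1, c_1 = 3

p(D) = -I + 3·D, i.e. c_0 = -1, c_1 = 3


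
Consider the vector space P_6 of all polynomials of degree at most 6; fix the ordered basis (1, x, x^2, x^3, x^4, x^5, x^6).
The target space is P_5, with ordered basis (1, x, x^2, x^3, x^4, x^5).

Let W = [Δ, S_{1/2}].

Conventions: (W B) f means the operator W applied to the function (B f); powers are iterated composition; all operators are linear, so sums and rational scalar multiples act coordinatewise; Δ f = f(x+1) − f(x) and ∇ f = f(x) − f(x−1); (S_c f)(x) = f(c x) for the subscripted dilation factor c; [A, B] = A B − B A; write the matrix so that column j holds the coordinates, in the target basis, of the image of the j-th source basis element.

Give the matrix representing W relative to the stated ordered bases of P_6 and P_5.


image of 1: 0
image of x: -1/2
image of x^2: -(1/2)x - 3/4
image of x^3: -(3/8)x^2 - (9/8)x - 7/8
image of x^4: -(1/4)x^3 - (9/8)x^2 - (7/4)x - 15/16
image of x^5: -(5/32)x^4 - (15/16)x^3 - (35/16)x^2 - (75/32)x - 31/32
image of x^6: -(3/32)x^5 - (45/64)x^4 - (35/16)x^3 - (225/64)x^2 - (93/32)x - 63/64
each image's coordinates form column j of the matrix

the matrix is [[0, -1/2, -3/4, -7/8, -15/16, -31/32, -63/64]; [0, 0, -1/2, -9/8, -7/4, -75/32, -93/32]; [0, 0, 0, -3/8, -9/8, -35/16, -225/64]; [0, 0, 0, 0, -1/4, -15/16, -35/16]; [0, 0, 0, 0, 0, -5/32, -45/64]; [0, 0, 0, 0, 0, 0, -3/32]] (rows listed top to bottom)


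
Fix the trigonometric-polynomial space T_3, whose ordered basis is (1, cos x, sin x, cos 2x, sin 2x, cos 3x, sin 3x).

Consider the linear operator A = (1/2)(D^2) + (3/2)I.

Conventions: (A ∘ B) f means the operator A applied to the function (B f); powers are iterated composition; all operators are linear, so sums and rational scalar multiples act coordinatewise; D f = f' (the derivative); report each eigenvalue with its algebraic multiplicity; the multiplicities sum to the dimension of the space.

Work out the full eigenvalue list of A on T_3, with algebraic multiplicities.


image of 1: 3/2
image of cos x: cos x
image of sin x: sin x
image of cos 2x: -(1/2)cos 2x
image of sin 2x: -(1/2)sin 2x
image of cos 3x: -3cos 3x
image of sin 3x: -3sin 3x
the matrix is diagonal; its diagonal is (3/2, 1, 1, -1/2, -1/2, -3, -3)
for a triangular matrix the eigenvalues are the diagonal entries, with algebraic multiplicity their repetition count

λ = -3 (multiplicity 2), λ = -1/2 (multiplicity 2), λ = 1 (multiplicity 2), λ = 3/2 (multiplicity 1)


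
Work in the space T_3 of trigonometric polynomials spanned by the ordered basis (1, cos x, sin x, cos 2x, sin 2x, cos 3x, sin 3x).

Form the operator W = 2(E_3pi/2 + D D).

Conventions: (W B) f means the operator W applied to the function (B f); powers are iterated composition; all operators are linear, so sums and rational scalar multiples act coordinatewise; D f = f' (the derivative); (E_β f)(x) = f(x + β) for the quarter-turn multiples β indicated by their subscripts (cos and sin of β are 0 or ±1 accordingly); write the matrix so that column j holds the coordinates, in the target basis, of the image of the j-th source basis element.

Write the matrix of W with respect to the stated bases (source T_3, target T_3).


image of 1: 2
image of cos x: -2cos x + 2sin x
image of sin x: -2cos x - 2sin x
image of cos 2x: -10cos 2x
image of sin 2x: -10sin 2x
image of cos 3x: -18cos 3x - 2sin 3x
image of sin 3x: 2cos 3x - 18sin 3x
each image's coordinates form column j of the matrix

the matrix is [[2, 0, 0, 0, 0, 0, 0]; [0, -2, -2, 0, 0, 0, 0]; [0, 2, -2, 0, 0, 0, 0]; [0, 0, 0, -10, 0, 0, 0]; [0, 0, 0, 0, -10, 0, 0]; [0, 0, 0, 0, 0, -18, 2]; [0, 0, 0, 0, 0, -2, -18]] (rows listed top to bottom)


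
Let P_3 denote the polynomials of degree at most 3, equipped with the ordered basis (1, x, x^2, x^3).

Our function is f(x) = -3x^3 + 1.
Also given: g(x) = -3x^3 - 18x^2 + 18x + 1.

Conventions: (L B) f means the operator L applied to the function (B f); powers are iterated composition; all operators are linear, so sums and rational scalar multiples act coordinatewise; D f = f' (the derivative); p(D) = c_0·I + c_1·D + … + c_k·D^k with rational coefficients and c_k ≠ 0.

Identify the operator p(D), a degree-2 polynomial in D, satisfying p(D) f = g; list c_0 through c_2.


p(D) = I + 2·D − D^2, i.e. c_0 = 1, c_1 = 2, c_2 = -1

D^0 f = -3x^3 + 1
D^1 f = -9x^2
D^2 f = -18x
matching coefficients of g against c_0 f + c_1 Df + … from the top degree down determines the c_i
solution: c_0 = 1, c_1 = 2, c_2 = -1


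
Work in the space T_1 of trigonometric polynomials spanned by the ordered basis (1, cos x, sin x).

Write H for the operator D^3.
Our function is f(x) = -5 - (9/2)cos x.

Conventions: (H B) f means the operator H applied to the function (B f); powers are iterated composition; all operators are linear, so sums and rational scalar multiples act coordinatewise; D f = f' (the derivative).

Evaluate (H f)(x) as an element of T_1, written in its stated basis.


g(x) = -(9/2)sin x

D f = (9/2)sin x
D D f = (9/2)cos x
D D D f = -(9/2)sin x


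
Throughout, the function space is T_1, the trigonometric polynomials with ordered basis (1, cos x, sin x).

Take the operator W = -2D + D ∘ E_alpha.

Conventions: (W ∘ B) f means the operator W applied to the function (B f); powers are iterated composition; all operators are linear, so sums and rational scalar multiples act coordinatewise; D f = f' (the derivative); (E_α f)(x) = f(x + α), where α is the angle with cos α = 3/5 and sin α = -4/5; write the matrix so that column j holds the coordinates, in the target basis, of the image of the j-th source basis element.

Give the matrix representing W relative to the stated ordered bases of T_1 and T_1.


the matrix is [[0, 0, 0]; [0, 4/5, -7/5]; [0, 7/5, 4/5]] (rows listed top to bottom)

image of 1: 0
image of cos x: (4/5)cos x + (7/5)sin x
image of sin x: -(7/5)cos x + (4/5)sin x
each image's coordinates form column j of the matrix


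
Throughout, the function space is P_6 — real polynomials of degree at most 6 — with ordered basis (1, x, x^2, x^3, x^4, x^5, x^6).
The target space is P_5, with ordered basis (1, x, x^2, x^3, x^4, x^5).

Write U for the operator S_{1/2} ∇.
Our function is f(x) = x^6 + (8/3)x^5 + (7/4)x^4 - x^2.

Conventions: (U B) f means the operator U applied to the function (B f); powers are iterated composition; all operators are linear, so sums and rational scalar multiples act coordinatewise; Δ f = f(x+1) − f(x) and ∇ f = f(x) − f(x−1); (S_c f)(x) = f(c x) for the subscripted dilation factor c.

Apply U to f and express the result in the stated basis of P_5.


the image equals g(x) = (3/16)x^5 - (5/48)x^4 + (1/24)x^3 + (7/24)x^2 - (7/6)x + 11/12

∇ f = 6x^5 - (5/3)x^4 + (1/3)x^3 + (7/6)x^2 - (7/3)x + 11/12
S_{1/2} ∇ f = (3/16)x^5 - (5/48)x^4 + (1/24)x^3 + (7/24)x^2 - (7/6)x + 11/12


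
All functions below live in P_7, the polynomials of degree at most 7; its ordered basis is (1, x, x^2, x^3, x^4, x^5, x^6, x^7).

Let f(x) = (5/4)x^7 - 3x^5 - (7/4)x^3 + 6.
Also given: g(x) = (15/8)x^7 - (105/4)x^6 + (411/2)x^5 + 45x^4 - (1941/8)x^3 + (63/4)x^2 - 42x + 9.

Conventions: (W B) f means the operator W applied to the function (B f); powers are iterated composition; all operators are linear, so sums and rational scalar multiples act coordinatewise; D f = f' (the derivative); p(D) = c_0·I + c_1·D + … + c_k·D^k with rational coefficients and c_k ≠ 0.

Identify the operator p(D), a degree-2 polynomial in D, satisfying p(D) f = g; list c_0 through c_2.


D^0 f = (5/4)x^7 - 3x^5 - (7/4)x^3 + 6
D^1 f = (35/4)x^6 - 15x^4 - (21/4)x^2
D^2 f = (105/2)x^5 - 60x^3 - (21/2)x
matching coefficients of g against c_0 f + c_1 Df + … from the top degree down determines the c_i
solution: c_0 = 3/2, c_1 = -3, c_2 = 4

c_0 = 3/2, c_1 = -3, c_2 = 4


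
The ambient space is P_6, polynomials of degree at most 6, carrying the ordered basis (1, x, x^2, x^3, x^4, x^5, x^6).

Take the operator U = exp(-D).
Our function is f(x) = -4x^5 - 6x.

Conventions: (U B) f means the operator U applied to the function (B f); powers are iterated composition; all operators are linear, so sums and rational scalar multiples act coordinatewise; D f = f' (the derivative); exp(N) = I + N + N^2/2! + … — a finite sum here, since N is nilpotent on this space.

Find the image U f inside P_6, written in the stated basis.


the result is g(x) = -4x^5 + 20x^4 - 40x^3 + 40x^2 - 26x + 10

order-1 term: 20x^4 + 6
order-2 term: -40x^3
order-3 term: 40x^2
order-4 term: -20x
order-5 term: 4
the series for exp(-D) f terminates at order 5
exp(-D) f = -4x^5 + 20x^4 - 40x^3 + 40x^2 - 26x + 10


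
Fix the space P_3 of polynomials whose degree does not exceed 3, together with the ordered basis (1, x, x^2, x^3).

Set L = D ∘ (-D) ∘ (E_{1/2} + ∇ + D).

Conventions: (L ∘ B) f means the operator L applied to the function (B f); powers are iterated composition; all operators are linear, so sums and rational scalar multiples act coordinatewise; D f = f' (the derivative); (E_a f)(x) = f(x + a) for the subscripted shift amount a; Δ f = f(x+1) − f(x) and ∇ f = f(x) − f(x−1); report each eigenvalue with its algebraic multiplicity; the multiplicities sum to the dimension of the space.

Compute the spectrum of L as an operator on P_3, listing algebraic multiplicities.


λ = 0 (multiplicity 4)

image of 1: 0
image of x: 0
image of x^2: -2
image of x^3: -6x - 15
the matrix is upper triangular; its diagonal is (0, 0, 0, 0)
for a triangular matrix the eigenvalues are the diagonal entries, with algebraic multiplicity their repetition count


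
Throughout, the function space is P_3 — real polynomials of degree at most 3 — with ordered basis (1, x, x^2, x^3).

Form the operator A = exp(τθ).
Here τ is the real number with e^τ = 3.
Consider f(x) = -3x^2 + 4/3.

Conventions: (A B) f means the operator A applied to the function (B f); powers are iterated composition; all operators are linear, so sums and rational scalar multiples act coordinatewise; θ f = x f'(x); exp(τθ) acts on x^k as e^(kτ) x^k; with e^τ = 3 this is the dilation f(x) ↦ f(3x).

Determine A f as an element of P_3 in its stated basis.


exp(τθ) x^k = e^(kτ) x^k; with e^τ = 3 this sends x^k to 3^k x^k
x^2 ↦ 9 x^2
applying this coordinatewise to f: exp(τθ) f = -27x^2 + 4/3

the image equals g(x) = -27x^2 + 4/3


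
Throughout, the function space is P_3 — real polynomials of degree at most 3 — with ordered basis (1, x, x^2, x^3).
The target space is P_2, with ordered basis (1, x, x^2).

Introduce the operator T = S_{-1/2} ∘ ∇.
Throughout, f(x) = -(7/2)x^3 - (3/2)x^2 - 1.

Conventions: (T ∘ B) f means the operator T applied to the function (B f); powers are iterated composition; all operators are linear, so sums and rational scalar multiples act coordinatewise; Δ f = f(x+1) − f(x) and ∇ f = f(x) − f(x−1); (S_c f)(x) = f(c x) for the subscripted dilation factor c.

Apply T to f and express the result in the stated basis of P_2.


the image equals g(x) = -(21/8)x^2 - (15/4)x - 2

∇ f = -(21/2)x^2 + (15/2)x - 2
S_{-1/2} ∇ f = -(21/8)x^2 - (15/4)x - 2


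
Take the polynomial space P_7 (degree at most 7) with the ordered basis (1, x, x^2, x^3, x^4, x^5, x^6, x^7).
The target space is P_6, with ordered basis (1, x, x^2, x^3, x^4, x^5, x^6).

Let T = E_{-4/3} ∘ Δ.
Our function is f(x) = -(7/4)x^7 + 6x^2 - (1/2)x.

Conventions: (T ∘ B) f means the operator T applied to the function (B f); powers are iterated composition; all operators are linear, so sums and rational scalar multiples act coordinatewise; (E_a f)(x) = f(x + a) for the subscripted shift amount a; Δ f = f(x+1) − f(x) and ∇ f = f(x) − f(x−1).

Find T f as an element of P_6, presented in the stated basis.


Δ f = -(49/4)x^6 - (147/4)x^5 - (245/4)x^4 - (245/4)x^3 - (147/4)x^2 - (1/4)x + 15/4
E_{-4/3} Δ f = -(49/4)x^6 + (245/4)x^5 - (1715/12)x^4 + (20825/108)x^3 - (16709/108)x^2 + (26183/324)x - 68845/2916

the image equals g(x) = -(49/4)x^6 + (245/4)x^5 - (1715/12)x^4 + (20825/108)x^3 - (16709/108)x^2 + (26183/324)x - 68845/2916


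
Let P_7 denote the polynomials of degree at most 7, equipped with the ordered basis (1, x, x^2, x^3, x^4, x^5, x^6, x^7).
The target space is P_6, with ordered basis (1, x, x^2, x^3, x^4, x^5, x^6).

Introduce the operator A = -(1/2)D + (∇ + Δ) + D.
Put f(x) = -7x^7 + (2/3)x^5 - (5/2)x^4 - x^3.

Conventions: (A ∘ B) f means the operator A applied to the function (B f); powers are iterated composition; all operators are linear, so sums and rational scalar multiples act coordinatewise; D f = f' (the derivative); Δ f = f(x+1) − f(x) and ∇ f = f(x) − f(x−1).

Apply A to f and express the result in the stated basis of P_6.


the image equals g(x) = -(245/2)x^6 - (1445/3)x^4 - 25x^3 - (1729/6)x^2 - 20x - 44/3

D f = -49x^6 + (10/3)x^4 - 10x^3 - 3x^2
(-(1/2)D) f = (49/2)x^6 - (5/3)x^4 + 5x^3 + (3/2)x^2
∇ f = -49x^6 + 147x^5 - (725/3)x^4 + (685/3)x^3 - (385/3)x^2 + (116/3)x - 29/6
Δ f = -49x^6 - 147x^5 - (725/3)x^4 - (745/3)x^3 - (475/3)x^2 - (176/3)x - 59/6
(∇ + Δ) f = -98x^6 - (1450/3)x^4 - 20x^3 - (860/3)x^2 - 20x - 44/3
D f = -49x^6 + (10/3)x^4 - 10x^3 - 3x^2
(-(1/2)D + (∇ + Δ) + D) f = -(245/2)x^6 - (1445/3)x^4 - 25x^3 - (1729/6)x^2 - 20x - 44/3


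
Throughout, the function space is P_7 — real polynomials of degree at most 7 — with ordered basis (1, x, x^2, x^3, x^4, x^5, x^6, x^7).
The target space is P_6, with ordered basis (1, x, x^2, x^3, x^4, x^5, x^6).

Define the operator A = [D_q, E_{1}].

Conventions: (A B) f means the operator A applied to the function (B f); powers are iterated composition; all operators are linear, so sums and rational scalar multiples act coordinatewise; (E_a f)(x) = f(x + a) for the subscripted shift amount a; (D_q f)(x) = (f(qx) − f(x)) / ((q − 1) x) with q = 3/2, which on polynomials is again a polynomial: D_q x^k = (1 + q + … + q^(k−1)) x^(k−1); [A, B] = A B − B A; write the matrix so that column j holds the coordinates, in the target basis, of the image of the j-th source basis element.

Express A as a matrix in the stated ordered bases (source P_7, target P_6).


the matrix is [[0, 0, -1/2, -7/4, -33/8, -131/16, -473/32, -1611/64]; [0, 0, 0, -2, -75/8, -111/4, -2125/32, -4497/32]; [0, 0, 0, 0, -43/8, -253/8, -1805/16, -20245/64]; [0, 0, 0, 0, 0, -97/8, -1375/16, -5745/16]; [0, 0, 0, 0, 0, 0, -793/32, -13161/64]; [0, 0, 0, 0, 0, 0, 0, -761/16]; [0, 0, 0, 0, 0, 0, 0, 0]] (rows listed top to bottom)

image of 1: 0
image of x: 0
image of x^2: -1/2
image of x^3: -2x - 7/4
image of x^4: -(43/8)x^2 - (75/8)x - 33/8
image of x^5: -(97/8)x^3 - (253/8)x^2 - (111/4)x - 131/16
image of x^6: -(793/32)x^4 - (1375/16)x^3 - (1805/16)x^2 - (2125/32)x - 473/32
image of x^7: -(761/16)x^5 - (13161/64)x^4 - (5745/16)x^3 - (20245/64)x^2 - (4497/32)x - 1611/64
each image's coordinates form column j of the matrix


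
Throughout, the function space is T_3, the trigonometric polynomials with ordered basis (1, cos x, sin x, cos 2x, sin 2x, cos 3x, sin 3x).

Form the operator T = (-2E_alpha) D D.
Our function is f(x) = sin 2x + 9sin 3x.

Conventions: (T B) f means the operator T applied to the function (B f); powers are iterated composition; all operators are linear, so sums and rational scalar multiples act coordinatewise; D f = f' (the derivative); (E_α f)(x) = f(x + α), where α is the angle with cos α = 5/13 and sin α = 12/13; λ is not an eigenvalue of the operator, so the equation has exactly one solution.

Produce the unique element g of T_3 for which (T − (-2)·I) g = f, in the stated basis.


write g with unknown coordinates in the stated basis and equate coefficients in (T − (-2)·I) g = f
solving from the highest basis element down gives g = -(240/1921)cos 2x - (307/3842)sin 2x + (16767/71762)cos 3x - (72531/143524)sin 3x
check: T g = (480/1921)cos 2x + (2228/1921)sin 2x - (16767/35881)cos 3x + (718389/71762)sin 3x
so T g − (-2)·g = sin 2x + 9sin 3x = f ✓

the result is g(x) = -(240/1921)cos 2x - (307/3842)sin 2x + (16767/71762)cos 3x - (72531/143524)sin 3x
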